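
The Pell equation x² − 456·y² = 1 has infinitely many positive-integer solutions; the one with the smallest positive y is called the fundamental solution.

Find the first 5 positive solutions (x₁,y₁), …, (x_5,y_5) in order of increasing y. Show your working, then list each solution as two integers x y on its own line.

1025 48
2101249 98400
4307559425 201719952
8830494720001 413525803200
18102509868442625 847727694840048

√456 → a₀=21, period (2,1,4,1,2,42); ℓ=6 even so k=5
i=0: a=21 ⇒ p=21, q=1
…
i=4: a=1 ⇒ p=363, q=17
i=5: a=2 ⇒ p=1025, q=48
(x₁, y₁) = (1025, 48);  1025² − 456·48² = 1 ✓
n=2: (1025,48)∘(1025,48) = (1025·1025+456·48·48, 1025·48+48·1025) = (2101249,98400)
n=3: (2101249,98400)∘(1025,48) = (1025·2101249+456·48·98400, 1025·98400+48·2101249) = (4307559425,201719952)
n=4: (4307559425,201719952)∘(1025,48) = (1025·4307559425+456·48·201719952, 1025·201719952+48·4307559425) = (8830494720001,413525803200)
n=5: (8830494720001,413525803200)∘(1025,48) = (1025·8830494720001+456·48·413525803200, 1025·413525803200+48·8830494720001) = (18102509868442625,847727694840048)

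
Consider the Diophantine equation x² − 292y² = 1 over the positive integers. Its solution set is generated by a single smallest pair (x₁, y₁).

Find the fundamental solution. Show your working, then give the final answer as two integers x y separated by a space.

2281249 133500

√292 → a₀=17, period (11,2,1,3,8,3,1,2,11,34); ℓ=10 even so k=9
k=0  a_k=17  p_k/q_k = 17/1
…
k=4  a_k=3  p_k/q_k = 2136/125
…
k=6  a_k=3  p_k/q_k = 55143/3227
…
k=8  a_k=2  p_k/q_k = 200767/11749
k=9  a_k=11  p_k/q_k = 2281249/133500
→ (2281249, 133500).  Check: 2281249²=5204097000001, 292·133500²=5204097000000, difference 1.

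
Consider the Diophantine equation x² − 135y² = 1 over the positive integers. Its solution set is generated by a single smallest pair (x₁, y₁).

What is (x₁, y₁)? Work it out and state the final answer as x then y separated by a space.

[11; 1,1,1,1,1,1,1,22] for √135; ℓ=8 ⇒ convergent index 7
step 0: (11, 1)  from 11·(1,0) + (0,1)
step 1: (12, 1)  from 1·(11,1) + (1,0)
step 2: (23, 2)  from 1·(12,1) + (11,1)
…
step 5: (93, 8)  from 1·(58,5) + (35,3)
step 6: (151, 13)  from 1·(93,8) + (58,5)
step 7: (244, 21)  from 1·(151,13) + (93,8)
(x₁, y₁) = (244, 21);  244² − 135·21² = 1 ✓

244 21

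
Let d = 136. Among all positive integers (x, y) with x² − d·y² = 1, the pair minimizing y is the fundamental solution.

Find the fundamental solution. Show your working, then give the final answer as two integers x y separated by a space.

35 3

√136 = [11; 1,1,1,22, …], period ℓ=4 (even) → k=3
k=0  a_k=11  p_k/q_k = 11/1
…
k=2  a_k=1  p_k/q_k = 23/2
k=3  a_k=1  p_k/q_k = 35/3
fundamental: x₁=35, y₁=3  (since 1225 − 136·9 = 1)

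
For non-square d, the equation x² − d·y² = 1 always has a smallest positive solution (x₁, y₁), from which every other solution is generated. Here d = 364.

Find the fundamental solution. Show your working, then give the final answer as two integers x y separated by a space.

√364 → a₀=19, period (12,1,2,3,1,8,1,3,2,1,12,38); ℓ=12 even so k=11
a_0=19:  p_0=19·1+0=19,  q_0=19·0+1=1
…
a_2=1:  p_2=1·229+19=248,  q_2=1·12+1=13
…
a_4=3:  p_4=3·725+248=2423,  q_4=3·38+13=127
a_5=1:  p_5=1·2423+725=3148,  q_5=1·127+38=165
a_6=8:  p_6=8·3148+2423=27607,  q_6=8·165+127=1447
…
a_8=3:  p_8=3·30755+27607=119872,  q_8=3·1612+1447=6283
a_9=2:  p_9=2·119872+30755=270499,  q_9=2·6283+1612=14178
a_10=1:  p_10=1·270499+119872=390371,  q_10=1·14178+6283=20461
a_11=12:  p_11=12·390371+270499=4954951,  q_11=12·20461+14178=259710
→ (4954951, 259710).  Check: 4954951²=24551539412401, 364·259710²=24551539412400, difference 1.

4954951 259710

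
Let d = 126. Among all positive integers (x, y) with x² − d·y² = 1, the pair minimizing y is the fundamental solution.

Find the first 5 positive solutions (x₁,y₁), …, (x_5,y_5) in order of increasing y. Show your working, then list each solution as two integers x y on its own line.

449 40
403201 35920
362074049 32256120
325142092801 28965959840
291977237261249 26011399680200

√126 = [11; 4,2,4,22, …], period ℓ=4 (even) → k=3
i=0: a=11 ⇒ p=11, q=1
i=1: a=4 ⇒ p=45, q=4
i=2: a=2 ⇒ p=101, q=9
i=3: a=4 ⇒ p=449, q=40
(x₁, y₁) = (449, 40);  449² − 126·40² = 1 ✓
n=2: (449,40)∘(449,40) = (449·449+126·40·40, 449·40+40·449) = (403201,35920)
n=3: (403201,35920)∘(449,40) = (449·403201+126·40·35920, 449·35920+40·403201) = (362074049,32256120)
n=4: (362074049,32256120)∘(449,40) = (449·362074049+126·40·32256120, 449·32256120+40·362074049) = (325142092801,28965959840)
n=5: (325142092801,28965959840)∘(449,40) = (449·325142092801+126·40·28965959840, 449·28965959840+40·325142092801) = (291977237261249,26011399680200)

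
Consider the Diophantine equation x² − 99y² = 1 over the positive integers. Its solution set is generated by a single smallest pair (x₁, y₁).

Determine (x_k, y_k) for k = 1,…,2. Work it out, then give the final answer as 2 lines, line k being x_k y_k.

√99 → a₀=9, period (1,18); ℓ=2 even so k=1
a_0=9:  p_0=9·1+0=9,  q_0=9·0+1=1
a_1=1:  p_1=1·9+1=10,  q_1=1·1+0=1
→ (10, 1).  Check: 10²=100, 99·1²=99, difference 1.
n=2: (10,1)∘(10,1) = (10·10+99·1·1, 10·1+1·10) = (199,20)

10 1
199 20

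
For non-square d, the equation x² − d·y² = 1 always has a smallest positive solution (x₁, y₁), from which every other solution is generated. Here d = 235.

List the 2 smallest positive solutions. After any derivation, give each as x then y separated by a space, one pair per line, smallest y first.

46 3
4231 276

√235 = [15; 3,30, …], period ℓ=2 (even) → k=1
step 0: (15, 1)  from 15·(1,0) + (0,1)
step 1: (46, 3)  from 3·(15,1) + (1,0)
(x₁, y₁) = (46, 3);  46² − 235·3² = 1 ✓
n=2: (46,3)∘(46,3) = (46·46+235·3·3, 46·3+3·46) = (4231,276)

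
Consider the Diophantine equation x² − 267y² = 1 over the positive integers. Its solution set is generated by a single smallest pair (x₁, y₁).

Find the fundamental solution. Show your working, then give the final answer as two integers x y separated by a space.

√267 = [16; 2,1,15,1,2,32, …], period ℓ=6 (even) → k=5
k=0  a_k=16  p_k/q_k = 16/1
…
k=4  a_k=1  p_k/q_k = 817/50
k=5  a_k=2  p_k/q_k = 2402/147
(x₁, y₁) = (2402, 147);  2402² − 267·147² = 1 ✓

2402 147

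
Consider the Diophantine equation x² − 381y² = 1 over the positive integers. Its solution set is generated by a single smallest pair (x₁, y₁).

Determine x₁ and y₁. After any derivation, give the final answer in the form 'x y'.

√381 = [19; 1,1,12,1,1,38, …], period ℓ=6 (even) → k=5
k=0  a_k=19  p_k/q_k = 19/1
k=1  a_k=1  p_k/q_k = 20/1
…
k=3  a_k=12  p_k/q_k = 488/25
k=4  a_k=1  p_k/q_k = 527/27
k=5  a_k=1  p_k/q_k = 1015/52
→ (1015, 52).  Check: 1015²=1030225, 381·52²=1030224, difference 1.

1015 52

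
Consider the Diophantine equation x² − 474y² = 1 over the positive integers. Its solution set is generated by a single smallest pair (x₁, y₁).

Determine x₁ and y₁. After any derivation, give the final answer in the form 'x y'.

√474 = [21; 1,3,2,1,1,…,3,1,42, …], period ℓ=14 (even) → k=13
step 0: (21, 1)  from 21·(1,0) + (0,1)
step 1: (22, 1)  from 1·(21,1) + (1,0)
…
step 4: (283, 13)  from 1·(196,9) + (87,4)
step 5: (479, 22)  from 1·(283,13) + (196,9)
…
step 7: (5051, 232)  from 6·(762,35) + (479,22)
…
step 9: (10864, 499)  from 1·(5813,267) + (5051,232)
…
step 12: (149331, 6859)  from 3·(44218,2031) + (16677,766)
step 13: (193549, 8890)  from 1·(149331,6859) + (44218,2031)
→ (193549, 8890).  Check: 193549²=37461215401, 474·8890²=37461215400, difference 1.

193549 8890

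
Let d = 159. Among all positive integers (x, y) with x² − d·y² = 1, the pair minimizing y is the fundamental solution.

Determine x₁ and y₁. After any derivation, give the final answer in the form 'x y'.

1324 105

d=159: √d = [12; 1,1,1,1,3,1,1,1,1,24] (ℓ=10, even), read p_9/q_9
step 0: (12, 1)  from 12·(1,0) + (0,1)
…
step 3: (38, 3)  from 1·(25,2) + (13,1)
step 4: (63, 5)  from 1·(38,3) + (25,2)
step 5: (227, 18)  from 3·(63,5) + (38,3)
…
step 8: (807, 64)  from 1·(517,41) + (290,23)
step 9: (1324, 105)  from 1·(807,64) + (517,41)
→ (1324, 105).  Check: 1324²=1752976, 159·105²=1752975, difference 1.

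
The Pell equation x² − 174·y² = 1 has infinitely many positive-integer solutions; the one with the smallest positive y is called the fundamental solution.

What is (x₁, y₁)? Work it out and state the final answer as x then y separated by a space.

1451 110

[13; 5,4,5,26] for √174; ℓ=4 ⇒ convergent index 3
a_0=13:  p_0=13·1+0=13,  q_0=13·0+1=1
…
a_2=4:  p_2=4·66+13=277,  q_2=4·5+1=21
a_3=5:  p_3=5·277+66=1451,  q_3=5·21+5=110
fundamental: x₁=1451, y₁=110  (since 2105401 − 174·12100 = 1)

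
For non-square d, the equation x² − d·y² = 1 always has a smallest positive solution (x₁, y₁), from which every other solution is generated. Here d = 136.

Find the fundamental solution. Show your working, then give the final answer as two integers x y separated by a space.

35 3

√136 = [11; 1,1,1,22, …], period ℓ=4 (even) → k=3
k=0  a_k=11  p_k/q_k = 11/1
…
k=2  a_k=1  p_k/q_k = 23/2
k=3  a_k=1  p_k/q_k = 35/3
→ (35, 3).  Check: 35²=1225, 136·3²=1224, difference 1.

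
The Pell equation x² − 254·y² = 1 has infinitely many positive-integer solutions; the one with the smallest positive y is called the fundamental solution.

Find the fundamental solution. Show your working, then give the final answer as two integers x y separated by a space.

255 16

[15; 1,14,1,30] for √254; ℓ=4 ⇒ convergent index 3
step 0: (15, 1)  from 15·(1,0) + (0,1)
step 1: (16, 1)  from 1·(15,1) + (1,0)
step 2: (239, 15)  from 14·(16,1) + (15,1)
step 3: (255, 16)  from 1·(239,15) + (16,1)
fundamental: x₁=255, y₁=16  (since 65025 − 254·256 = 1)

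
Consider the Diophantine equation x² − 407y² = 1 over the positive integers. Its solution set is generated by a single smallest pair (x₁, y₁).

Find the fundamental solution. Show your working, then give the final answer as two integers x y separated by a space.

2663 132

√407 = [20; 5,1,2,1,5,40, …], period ℓ=6 (even) → k=5
i=0: a=20 ⇒ p=20, q=1
i=1: a=5 ⇒ p=101, q=5
…
i=4: a=1 ⇒ p=464, q=23
i=5: a=5 ⇒ p=2663, q=132
(x₁, y₁) = (2663, 132);  2663² − 407·132² = 1 ✓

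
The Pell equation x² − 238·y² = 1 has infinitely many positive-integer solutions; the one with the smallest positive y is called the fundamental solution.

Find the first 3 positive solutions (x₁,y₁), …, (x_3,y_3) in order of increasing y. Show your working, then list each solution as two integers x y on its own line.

[15; 2,2,1,14,1,2,2,30] for √238; ℓ=8 ⇒ convergent index 7
i=0: a=15 ⇒ p=15, q=1
i=1: a=2 ⇒ p=31, q=2
…
i=6: a=2 ⇒ p=4983, q=323
i=7: a=2 ⇒ p=11663, q=756
→ (11663, 756).  Check: 11663²=136025569, 238·756²=136025568, difference 1.
k=2:  x_2 = 11663·11663+238·756·756 = 272051137,  y_2 = 11663·756+756·11663 = 17634456
k=3:  x_3 = 11663·272051137+238·756·17634456 = 6345864809999,  y_3 = 11663·17634456+756·272051137 = 411341319900

11663 756
272051137 17634456
6345864809999 411341319900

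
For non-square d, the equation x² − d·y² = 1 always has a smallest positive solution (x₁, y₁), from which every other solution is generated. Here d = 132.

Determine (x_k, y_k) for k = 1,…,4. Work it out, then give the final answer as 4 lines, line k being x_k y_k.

√132 → a₀=11, period (2,22); ℓ=2 even so k=1
a_0=11:  p_0=11·1+0=11,  q_0=11·0+1=1
a_1=2:  p_1=2·11+1=23,  q_1=2·1+0=2
→ (23, 2).  Check: 23²=529, 132·2²=528, difference 1.
k=2:  x_2 = 23·23+132·2·2 = 1057,  y_2 = 23·2+2·23 = 92
k=3:  x_3 = 23·1057+132·2·92 = 48599,  y_3 = 23·92+2·1057 = 4230
k=4:  x_4 = 23·48599+132·2·4230 = 2234497,  y_4 = 23·4230+2·48599 = 194488

23 2
1057 92
48599 4230
2234497 194488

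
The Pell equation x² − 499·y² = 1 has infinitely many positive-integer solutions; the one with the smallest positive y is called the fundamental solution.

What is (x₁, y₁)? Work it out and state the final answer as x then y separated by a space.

4490 201

√499 → a₀=22, period (2,1,21,1,2,44); ℓ=6 even so k=5
step 0: (22, 1)  from 22·(1,0) + (0,1)
…
step 2: (67, 3)  from 1·(45,2) + (22,1)
step 3: (1452, 65)  from 21·(67,3) + (45,2)
step 4: (1519, 68)  from 1·(1452,65) + (67,3)
step 5: (4490, 201)  from 2·(1519,68) + (1452,65)
(x₁, y₁) = (4490, 201);  4490² − 499·201² = 1 ✓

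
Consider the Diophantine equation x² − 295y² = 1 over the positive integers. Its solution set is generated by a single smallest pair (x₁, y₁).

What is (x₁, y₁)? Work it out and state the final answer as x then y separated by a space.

2024999 117900

√295 → a₀=17, period (5,1,2,3,2,6,2,3,2,1,5,34); ℓ=12 even so k=11
k=0  a_k=17  p_k/q_k = 17/1
k=1  a_k=5  p_k/q_k = 86/5
k=2  a_k=1  p_k/q_k = 103/6
k=3  a_k=2  p_k/q_k = 292/17
k=4  a_k=3  p_k/q_k = 979/57
k=5  a_k=2  p_k/q_k = 2250/131
k=6  a_k=6  p_k/q_k = 14479/843
k=7  a_k=2  p_k/q_k = 31208/1817
k=8  a_k=3  p_k/q_k = 108103/6294
k=9  a_k=2  p_k/q_k = 247414/14405
k=10  a_k=1  p_k/q_k = 355517/20699
k=11  a_k=5  p_k/q_k = 2024999/117900
→ (2024999, 117900).  Check: 2024999²=4100620950001, 295·117900²=4100620950000, difference 1.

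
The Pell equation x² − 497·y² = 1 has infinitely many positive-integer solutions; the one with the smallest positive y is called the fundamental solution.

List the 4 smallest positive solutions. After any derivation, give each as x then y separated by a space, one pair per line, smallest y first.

1201887 53912
2889064721537 129592263888
6944658661946678751 311510514535059400
16693389930459326703284737 748800875565868281911712

√497 = [22; 3,2,2,5,6,5,2,2,3,44, …], period ℓ=10 (even) → k=9
i=0: a=22 ⇒ p=22, q=1
…
i=2: a=2 ⇒ p=156, q=7
i=3: a=2 ⇒ p=379, q=17
i=4: a=5 ⇒ p=2051, q=92
i=5: a=6 ⇒ p=12685, q=569
…
i=8: a=2 ⇒ p=352750, q=15823
i=9: a=3 ⇒ p=1201887, q=53912
fundamental: x₁=1201887, y₁=53912  (since 1444532360769 − 497·2906503744 = 1)
(x_2, y_2) = (1201887·1201887 + 497·53912·53912, 1201887·53912 + 53912·1201887) = (2889064721537, 129592263888)
(x_3, y_3) = (1201887·2889064721537 + 497·53912·129592263888, 1201887·129592263888 + 53912·2889064721537) = (6944658661946678751, 311510514535059400)
(x_4, y_4) = (1201887·6944658661946678751 + 497·53912·311510514535059400, 1201887·311510514535059400 + 53912·6944658661946678751) = (16693389930459326703284737, 748800875565868281911712)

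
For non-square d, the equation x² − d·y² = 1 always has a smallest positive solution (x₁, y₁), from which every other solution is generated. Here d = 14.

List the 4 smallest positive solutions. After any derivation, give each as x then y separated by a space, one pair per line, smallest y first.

d=14: √d = [3; 1,2,1,6] (ℓ=4, even), read p_3/q_3
step 0: (3, 1)  from 3·(1,0) + (0,1)
…
step 2: (11, 3)  from 2·(4,1) + (3,1)
step 3: (15, 4)  from 1·(11,3) + (4,1)
→ (15, 4).  Check: 15²=225, 14·4²=224, difference 1.
n=2: (15,4)∘(15,4) = (15·15+14·4·4, 15·4+4·15) = (449,120)
n=3: (449,120)∘(15,4) = (15·449+14·4·120, 15·120+4·449) = (13455,3596)
n=4: (13455,3596)∘(15,4) = (15·13455+14·4·3596, 15·3596+4·13455) = (403201,107760)

15 4
449 120
13455 3596
403201 107760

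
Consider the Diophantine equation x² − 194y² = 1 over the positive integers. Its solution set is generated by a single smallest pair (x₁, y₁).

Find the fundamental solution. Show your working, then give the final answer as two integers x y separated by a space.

195 14

d=194: √d = [13; 1,12,1,26] (ℓ=4, even), read p_3/q_3
a_0=13:  p_0=13·1+0=13,  q_0=13·0+1=1
a_1=1:  p_1=1·13+1=14,  q_1=1·1+0=1
a_2=12:  p_2=12·14+13=181,  q_2=12·1+1=13
a_3=1:  p_3=1·181+14=195,  q_3=1·13+1=14
(x₁, y₁) = (195, 14);  195² − 194·14² = 1 ✓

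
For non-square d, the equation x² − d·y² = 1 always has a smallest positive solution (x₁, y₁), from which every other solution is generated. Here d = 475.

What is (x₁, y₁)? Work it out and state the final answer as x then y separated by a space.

[21; 1,3,1,6,2,6,1,3,1,42] for √475; ℓ=10 ⇒ convergent index 9
a_0=21:  p_0=21·1+0=21,  q_0=21·0+1=1
a_1=1:  p_1=1·21+1=22,  q_1=1·1+0=1
a_2=3:  p_2=3·22+21=87,  q_2=3·1+1=4
a_3=1:  p_3=1·87+22=109,  q_3=1·4+1=5
a_4=6:  p_4=6·109+87=741,  q_4=6·5+4=34
a_5=2:  p_5=2·741+109=1591,  q_5=2·34+5=73
a_6=6:  p_6=6·1591+741=10287,  q_6=6·73+34=472
a_7=1:  p_7=1·10287+1591=11878,  q_7=1·472+73=545
a_8=3:  p_8=3·11878+10287=45921,  q_8=3·545+472=2107
a_9=1:  p_9=1·45921+11878=57799,  q_9=1·2107+545=2652
(x₁, y₁) = (57799, 2652);  57799² − 475·2652² = 1 ✓

57799 2652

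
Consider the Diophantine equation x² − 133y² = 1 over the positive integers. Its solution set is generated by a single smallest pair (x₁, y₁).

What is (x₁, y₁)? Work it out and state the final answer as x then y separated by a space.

2588599 224460

√133 → a₀=11, period (1,1,7,5,1,…,1,1,22); ℓ=16 even so k=15
step 0: (11, 1)  from 11·(1,0) + (0,1)
step 1: (12, 1)  from 1·(11,1) + (1,0)
step 2: (23, 2)  from 1·(12,1) + (11,1)
step 3: (173, 15)  from 7·(23,2) + (12,1)
…
step 6: (1949, 169)  from 1·(1061,92) + (888,77)
…
step 8: (7969, 691)  from 2·(3010,261) + (1949,169)
…
step 14: (1378591, 119539)  from 1·(1210008,104921) + (168583,14618)
step 15: (2588599, 224460)  from 1·(1378591,119539) + (1210008,104921)
fundamental: x₁=2588599, y₁=224460  (since 6700844782801 − 133·50382291600 = 1)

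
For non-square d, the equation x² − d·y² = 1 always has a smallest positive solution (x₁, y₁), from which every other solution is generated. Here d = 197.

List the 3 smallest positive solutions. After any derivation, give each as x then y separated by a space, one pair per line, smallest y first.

393 28
308897 22008
242792649 17298260

d=197: √d = [14; 28] (ℓ=1, odd), read p_1/q_1
a_0=14:  p_0=14·1+0=14,  q_0=14·0+1=1
a_1=28:  p_1=28·14+1=393,  q_1=28·1+0=28
(x₁, y₁) = (393, 28);  393² − 197·28² = 1 ✓
n=2: (393,28)∘(393,28) = (393·393+197·28·28, 393·28+28·393) = (308897,22008)
n=3: (308897,22008)∘(393,28) = (393·308897+197·28·22008, 393·22008+28·308897) = (242792649,17298260)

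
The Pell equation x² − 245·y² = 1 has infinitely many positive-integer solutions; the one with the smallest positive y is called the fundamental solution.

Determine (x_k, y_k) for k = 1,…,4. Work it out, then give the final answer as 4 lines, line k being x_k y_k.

51841 3312
5374978561 343394784
557288527109761 35603857991376
57780789062419261441 3691479203918451648

√245 = [15; 1,1,1,7,6,7,1,1,1,30, …], period ℓ=10 (even) → k=9
i=0: a=15 ⇒ p=15, q=1
…
i=3: a=1 ⇒ p=47, q=3
i=4: a=7 ⇒ p=360, q=23
i=5: a=6 ⇒ p=2207, q=141
…
i=7: a=1 ⇒ p=18016, q=1151
i=8: a=1 ⇒ p=33825, q=2161
i=9: a=1 ⇒ p=51841, q=3312
(x₁, y₁) = (51841, 3312);  51841² − 245·3312² = 1 ✓
(x_2, y_2) = (51841·51841 + 245·3312·3312, 51841·3312 + 3312·51841) = (5374978561, 343394784)
(x_3, y_3) = (51841·5374978561 + 245·3312·343394784, 51841·343394784 + 3312·5374978561) = (557288527109761, 35603857991376)
(x_4, y_4) = (51841·557288527109761 + 245·3312·35603857991376, 51841·35603857991376 + 3312·557288527109761) = (57780789062419261441, 3691479203918451648)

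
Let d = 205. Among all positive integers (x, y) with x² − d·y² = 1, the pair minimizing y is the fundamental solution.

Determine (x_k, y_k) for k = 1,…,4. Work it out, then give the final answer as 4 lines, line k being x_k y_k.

[14; 3,6,1,4,1,6,3,28] for √205; ℓ=8 ⇒ convergent index 7
step 0: (14, 1)  from 14·(1,0) + (0,1)
step 1: (43, 3)  from 3·(14,1) + (1,0)
…
step 3: (315, 22)  from 1·(272,19) + (43,3)
step 4: (1532, 107)  from 4·(315,22) + (272,19)
step 5: (1847, 129)  from 1·(1532,107) + (315,22)
step 6: (12614, 881)  from 6·(1847,129) + (1532,107)
step 7: (39689, 2772)  from 3·(12614,881) + (1847,129)
(x₁, y₁) = (39689, 2772);  39689² − 205·2772² = 1 ✓
(39689+2772√205)^2 = 3150433441 + 220035816√205
(39689+2772√205)^3 = 250075105640009 + 17466002999676√205
(39689+2772√205)^4 = 19850461732342200961 + 1386416385888245712√205

39689 2772
3150433441 220035816
250075105640009 17466002999676
19850461732342200961 1386416385888245712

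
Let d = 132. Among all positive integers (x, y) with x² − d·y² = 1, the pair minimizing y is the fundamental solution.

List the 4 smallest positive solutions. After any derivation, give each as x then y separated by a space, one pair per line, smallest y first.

23 2
1057 92
48599 4230
2234497 194488

d=132: √d = [11; 2,22] (ℓ=2, even), read p_1/q_1
step 0: (11, 1)  from 11·(1,0) + (0,1)
step 1: (23, 2)  from 2·(11,1) + (1,0)
→ (23, 2).  Check: 23²=529, 132·2²=528, difference 1.
(x_2, y_2) = (23·23 + 132·2·2, 23·2 + 2·23) = (1057, 92)
(x_3, y_3) = (23·1057 + 132·2·92, 23·92 + 2·1057) = (48599, 4230)
(x_4, y_4) = (23·48599 + 132·2·4230, 23·4230 + 2·48599) = (2234497, 194488)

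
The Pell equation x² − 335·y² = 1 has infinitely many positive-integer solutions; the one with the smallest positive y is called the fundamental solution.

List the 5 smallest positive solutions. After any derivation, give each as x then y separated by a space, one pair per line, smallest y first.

[18; 3,3,3,36] for √335; ℓ=4 ⇒ convergent index 3
step 0: (18, 1)  from 18·(1,0) + (0,1)
step 1: (55, 3)  from 3·(18,1) + (1,0)
step 2: (183, 10)  from 3·(55,3) + (18,1)
step 3: (604, 33)  from 3·(183,10) + (55,3)
fundamental: x₁=604, y₁=33  (since 364816 − 335·1089 = 1)
k=2:  x_2 = 604·604+335·33·33 = 729631,  y_2 = 604·33+33·604 = 39864
k=3:  x_3 = 604·729631+335·33·39864 = 881393644,  y_3 = 604·39864+33·729631 = 48155679
k=4:  x_4 = 604·881393644+335·33·48155679 = 1064722792321,  y_4 = 604·48155679+33·881393644 = 58172020368
k=5:  x_5 = 604·1064722792321+335·33·58172020368 = 1286184251730124,  y_5 = 604·58172020368+33·1064722792321 = 70271752448865

604 33
729631 39864
881393644 48155679
1064722792321 58172020368
1286184251730124 70271752448865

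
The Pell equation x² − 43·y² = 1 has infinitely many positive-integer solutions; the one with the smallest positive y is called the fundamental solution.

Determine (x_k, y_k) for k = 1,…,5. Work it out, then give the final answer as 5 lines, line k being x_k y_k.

√43 → a₀=6, period (1,1,3,1,5,1,3,1,1,12); ℓ=10 even so k=9
a_0=6:  p_0=6·1+0=6,  q_0=6·0+1=1
a_1=1:  p_1=1·6+1=7,  q_1=1·1+0=1
…
a_4=1:  p_4=1·46+13=59,  q_4=1·7+2=9
a_5=5:  p_5=5·59+46=341,  q_5=5·9+7=52
a_6=1:  p_6=1·341+59=400,  q_6=1·52+9=61
a_7=3:  p_7=3·400+341=1541,  q_7=3·61+52=235
a_8=1:  p_8=1·1541+400=1941,  q_8=1·235+61=296
a_9=1:  p_9=1·1941+1541=3482,  q_9=1·296+235=531
→ (3482, 531).  Check: 3482²=12124324, 43·531²=12124323, difference 1.
k=2:  x_2 = 3482·3482+43·531·531 = 24248647,  y_2 = 3482·531+531·3482 = 3697884
k=3:  x_3 = 3482·24248647+43·531·3697884 = 168867574226,  y_3 = 3482·3697884+531·24248647 = 25752063645
k=4:  x_4 = 3482·168867574226+43·531·25752063645 = 1175993762661217,  y_4 = 3482·25752063645+531·168867574226 = 179337367525896
k=5:  x_5 = 3482·1175993762661217+43·531·179337367525896 = 8189620394305140962,  y_5 = 3482·179337367525896+531·1175993762661217 = 1248905401698276099

3482 531
24248647 3697884
168867574226 25752063645
1175993762661217 179337367525896
8189620394305140962 1248905401698276099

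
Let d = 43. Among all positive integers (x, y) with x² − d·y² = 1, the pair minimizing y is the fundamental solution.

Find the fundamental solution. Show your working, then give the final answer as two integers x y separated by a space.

√43 → a₀=6, period (1,1,3,1,5,1,3,1,1,12); ℓ=10 even so k=9
k=0  a_k=6  p_k/q_k = 6/1
…
k=3  a_k=3  p_k/q_k = 46/7
…
k=5  a_k=5  p_k/q_k = 341/52
k=6  a_k=1  p_k/q_k = 400/61
…
k=8  a_k=1  p_k/q_k = 1941/296
k=9  a_k=1  p_k/q_k = 3482/531
→ (3482, 531).  Check: 3482²=12124324, 43·531²=12124323, difference 1.

3482 531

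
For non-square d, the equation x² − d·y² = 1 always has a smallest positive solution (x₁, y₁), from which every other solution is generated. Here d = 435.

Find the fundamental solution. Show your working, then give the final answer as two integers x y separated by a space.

√435 = [20; 1,5,1,40, …], period ℓ=4 (even) → k=3
a_0=20:  p_0=20·1+0=20,  q_0=20·0+1=1
a_1=1:  p_1=1·20+1=21,  q_1=1·1+0=1
a_2=5:  p_2=5·21+20=125,  q_2=5·1+1=6
a_3=1:  p_3=1·125+21=146,  q_3=1·6+1=7
→ (146, 7).  Check: 146²=21316, 435·7²=21315, difference 1.

146 7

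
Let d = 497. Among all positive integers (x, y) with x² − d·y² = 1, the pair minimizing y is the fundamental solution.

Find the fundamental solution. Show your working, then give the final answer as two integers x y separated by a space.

√497 → a₀=22, period (3,2,2,5,6,5,2,2,3,44); ℓ=10 even so k=9
k=0  a_k=22  p_k/q_k = 22/1
k=1  a_k=3  p_k/q_k = 67/3
k=2  a_k=2  p_k/q_k = 156/7
k=3  a_k=2  p_k/q_k = 379/17
k=4  a_k=5  p_k/q_k = 2051/92
k=5  a_k=6  p_k/q_k = 12685/569
k=6  a_k=5  p_k/q_k = 65476/2937
k=7  a_k=2  p_k/q_k = 143637/6443
k=8  a_k=2  p_k/q_k = 352750/15823
k=9  a_k=3  p_k/q_k = 1201887/53912
(x₁, y₁) = (1201887, 53912);  1201887² − 497·53912² = 1 ✓

1201887 53912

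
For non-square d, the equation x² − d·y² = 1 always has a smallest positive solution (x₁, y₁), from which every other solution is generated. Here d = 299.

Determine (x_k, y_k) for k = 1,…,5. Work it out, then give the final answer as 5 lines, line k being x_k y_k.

415 24
344449 19920
285892255 16533576
237290227201 13722848160
196950602684575 11389947439224

√299 → a₀=17, period (3,2,3,34); ℓ=4 even so k=3
i=0: a=17 ⇒ p=17, q=1
i=1: a=3 ⇒ p=52, q=3
i=2: a=2 ⇒ p=121, q=7
i=3: a=3 ⇒ p=415, q=24
(x₁, y₁) = (415, 24);  415² − 299·24² = 1 ✓
n=2: (415,24)∘(415,24) = (415·415+299·24·24, 415·24+24·415) = (344449,19920)
n=3: (344449,19920)∘(415,24) = (415·344449+299·24·19920, 415·19920+24·344449) = (285892255,16533576)
n=4: (285892255,16533576)∘(415,24) = (415·285892255+299·24·16533576, 415·16533576+24·285892255) = (237290227201,13722848160)
n=5: (237290227201,13722848160)∘(415,24) = (415·237290227201+299·24·13722848160, 415·13722848160+24·237290227201) = (196950602684575,11389947439224)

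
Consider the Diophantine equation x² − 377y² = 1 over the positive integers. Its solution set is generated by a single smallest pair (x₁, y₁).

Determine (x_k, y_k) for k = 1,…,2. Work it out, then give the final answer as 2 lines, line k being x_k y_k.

233 12
108577 5592

√377 → a₀=19, period (2,2,2,38); ℓ=4 even so k=3
a_0=19:  p_0=19·1+0=19,  q_0=19·0+1=1
a_1=2:  p_1=2·19+1=39,  q_1=2·1+0=2
a_2=2:  p_2=2·39+19=97,  q_2=2·2+1=5
a_3=2:  p_3=2·97+39=233,  q_3=2·5+2=12
fundamental: x₁=233, y₁=12  (since 54289 − 377·144 = 1)
n=2: (233,12)∘(233,12) = (233·233+377·12·12, 233·12+12·233) = (108577,5592)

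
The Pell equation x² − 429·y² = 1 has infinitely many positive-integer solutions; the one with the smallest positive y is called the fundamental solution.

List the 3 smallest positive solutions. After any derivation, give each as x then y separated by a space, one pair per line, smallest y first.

1524095 73584
4645731138049 224298012960
14161071197688057215 683702960124468816

√429 = [20; 1,2,2,9,1,12,1,9,2,2,1,40, …], period ℓ=12 (even) → k=11
k=0  a_k=20  p_k/q_k = 20/1
…
k=5  a_k=1  p_k/q_k = 1512/73
…
k=8  a_k=9  p_k/q_k = 208718/10077
…
k=10  a_k=2  p_k/q_k = 1085636/52415
k=11  a_k=1  p_k/q_k = 1524095/73584
fundamental: x₁=1524095, y₁=73584  (since 2322865569025 − 429·5414605056 = 1)
(1524095+73584√429)^2 = 4645731138049 + 224298012960√429
(1524095+73584√429)^3 = 14161071197688057215 + 683702960124468816√429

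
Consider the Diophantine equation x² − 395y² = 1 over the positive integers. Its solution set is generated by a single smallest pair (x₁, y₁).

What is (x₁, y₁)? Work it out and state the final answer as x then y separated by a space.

[19; 1,6,1,38] for √395; ℓ=4 ⇒ convergent index 3
i=0: a=19 ⇒ p=19, q=1
…
i=2: a=6 ⇒ p=139, q=7
i=3: a=1 ⇒ p=159, q=8
fundamental: x₁=159, y₁=8  (since 25281 − 395·64 = 1)

159 8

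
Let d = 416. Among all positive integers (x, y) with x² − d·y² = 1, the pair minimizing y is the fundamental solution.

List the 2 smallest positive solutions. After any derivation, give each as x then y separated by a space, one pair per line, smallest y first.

√416 → a₀=20, period (2,1,1,9,1,1,2,40); ℓ=8 even so k=7
step 0: (20, 1)  from 20·(1,0) + (0,1)
step 1: (41, 2)  from 2·(20,1) + (1,0)
step 2: (61, 3)  from 1·(41,2) + (20,1)
step 3: (102, 5)  from 1·(61,3) + (41,2)
…
step 5: (1081, 53)  from 1·(979,48) + (102,5)
step 6: (2060, 101)  from 1·(1081,53) + (979,48)
step 7: (5201, 255)  from 2·(2060,101) + (1081,53)
(x₁, y₁) = (5201, 255);  5201² − 416·255² = 1 ✓
(5201+255√416)^2 = 54100801 + 2652510√416

5201 255
54100801 2652510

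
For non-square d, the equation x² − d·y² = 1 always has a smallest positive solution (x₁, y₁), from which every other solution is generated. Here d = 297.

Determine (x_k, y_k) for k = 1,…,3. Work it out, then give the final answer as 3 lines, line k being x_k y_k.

[17; 4,3,1,1,2,1,1,3,4,34] for √297; ℓ=10 ⇒ convergent index 9
a_0=17:  p_0=17·1+0=17,  q_0=17·0+1=1
…
a_2=3:  p_2=3·69+17=224,  q_2=3·4+1=13
a_3=1:  p_3=1·224+69=293,  q_3=1·13+4=17
a_4=1:  p_4=1·293+224=517,  q_4=1·17+13=30
a_5=2:  p_5=2·517+293=1327,  q_5=2·30+17=77
…
a_8=3:  p_8=3·3171+1844=11357,  q_8=3·184+107=659
a_9=4:  p_9=4·11357+3171=48599,  q_9=4·659+184=2820
→ (48599, 2820).  Check: 48599²=2361862801, 297·2820²=2361862800, difference 1.
k=2:  x_2 = 48599·48599+297·2820·2820 = 4723725601,  y_2 = 48599·2820+2820·48599 = 274098360
k=3:  x_3 = 48599·4723725601+297·2820·274098360 = 459136680917399,  y_3 = 48599·274098360+2820·4723725601 = 26641812392460

48599 2820
4723725601 274098360
459136680917399 26641812392460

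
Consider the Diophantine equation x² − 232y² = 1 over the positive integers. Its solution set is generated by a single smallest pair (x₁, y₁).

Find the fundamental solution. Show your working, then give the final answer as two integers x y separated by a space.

19603 1287

√232 → a₀=15, period (4,3,7,3,4,30); ℓ=6 even so k=5
step 0: (15, 1)  from 15·(1,0) + (0,1)
step 1: (61, 4)  from 4·(15,1) + (1,0)
…
step 3: (1447, 95)  from 7·(198,13) + (61,4)
step 4: (4539, 298)  from 3·(1447,95) + (198,13)
step 5: (19603, 1287)  from 4·(4539,298) + (1447,95)
fundamental: x₁=19603, y₁=1287  (since 384277609 − 232·1656369 = 1)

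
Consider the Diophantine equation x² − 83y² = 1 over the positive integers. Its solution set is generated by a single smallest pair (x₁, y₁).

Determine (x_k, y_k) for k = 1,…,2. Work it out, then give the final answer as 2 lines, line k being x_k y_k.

82 9
13447 1476

√83 = [9; 9,18, …], period ℓ=2 (even) → k=1
a_0=9:  p_0=9·1+0=9,  q_0=9·0+1=1
a_1=9:  p_1=9·9+1=82,  q_1=9·1+0=9
(x₁, y₁) = (82, 9);  82² − 83·9² = 1 ✓
k=2:  x_2 = 82·82+83·9·9 = 13447,  y_2 = 82·9+9·82 = 1476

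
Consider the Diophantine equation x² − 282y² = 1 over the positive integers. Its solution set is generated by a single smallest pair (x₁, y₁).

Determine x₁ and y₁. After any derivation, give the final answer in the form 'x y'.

√282 → a₀=16, period (1,3,1,4,1,3,1,32); ℓ=8 even so k=7
step 0: (16, 1)  from 16·(1,0) + (0,1)
step 1: (17, 1)  from 1·(16,1) + (1,0)
step 2: (67, 4)  from 3·(17,1) + (16,1)
…
step 4: (403, 24)  from 4·(84,5) + (67,4)
…
step 6: (1864, 111)  from 3·(487,29) + (403,24)
step 7: (2351, 140)  from 1·(1864,111) + (487,29)
fundamental: x₁=2351, y₁=140  (since 5527201 − 282·19600 = 1)

2351 140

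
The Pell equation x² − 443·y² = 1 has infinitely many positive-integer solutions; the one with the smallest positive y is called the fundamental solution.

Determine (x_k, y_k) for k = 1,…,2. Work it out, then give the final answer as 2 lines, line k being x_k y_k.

√443 → a₀=21, period (21,42); ℓ=2 even so k=1
step 0: (21, 1)  from 21·(1,0) + (0,1)
step 1: (442, 21)  from 21·(21,1) + (1,0)
fundamental: x₁=442, y₁=21  (since 195364 − 443·441 = 1)
(442+21√443)^2 = 390727 + 18564√443

442 21
390727 18564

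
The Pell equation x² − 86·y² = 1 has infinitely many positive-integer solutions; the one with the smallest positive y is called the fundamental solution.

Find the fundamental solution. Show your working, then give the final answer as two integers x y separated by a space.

10405 1122

√86 → a₀=9, period (3,1,1,1,8,1,1,1,3,18); ℓ=10 even so k=9
k=0  a_k=9  p_k/q_k = 9/1
…
k=2  a_k=1  p_k/q_k = 37/4
k=3  a_k=1  p_k/q_k = 65/7
k=4  a_k=1  p_k/q_k = 102/11
k=5  a_k=8  p_k/q_k = 881/95
k=6  a_k=1  p_k/q_k = 983/106
…
k=8  a_k=1  p_k/q_k = 2847/307
k=9  a_k=3  p_k/q_k = 10405/1122
fundamental: x₁=10405, y₁=1122  (since 108264025 − 86·1258884 = 1)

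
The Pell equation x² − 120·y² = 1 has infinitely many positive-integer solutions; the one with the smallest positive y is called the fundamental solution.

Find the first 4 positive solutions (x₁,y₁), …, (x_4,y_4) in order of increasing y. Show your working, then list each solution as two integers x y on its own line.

11 1
241 22
5291 483
116161 10604

[10; 1,20] for √120; ℓ=2 ⇒ convergent index 1
step 0: (10, 1)  from 10·(1,0) + (0,1)
step 1: (11, 1)  from 1·(10,1) + (1,0)
→ (11, 1).  Check: 11²=121, 120·1²=120, difference 1.
(x_2, y_2) = (11·11 + 120·1·1, 11·1 + 1·11) = (241, 22)
(x_3, y_3) = (11·241 + 120·1·22, 11·22 + 1·241) = (5291, 483)
(x_4, y_4) = (11·5291 + 120·1·483, 11·483 + 1·5291) = (116161, 10604)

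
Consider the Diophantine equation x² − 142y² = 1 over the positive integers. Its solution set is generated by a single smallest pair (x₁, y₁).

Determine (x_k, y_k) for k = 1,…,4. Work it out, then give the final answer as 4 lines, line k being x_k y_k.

[11; 1,10,1,22] for √142; ℓ=4 ⇒ convergent index 3
k=0  a_k=11  p_k/q_k = 11/1
…
k=2  a_k=10  p_k/q_k = 131/11
k=3  a_k=1  p_k/q_k = 143/12
fundamental: x₁=143, y₁=12  (since 20449 − 142·144 = 1)
n=2: (143,12)∘(143,12) = (143·143+142·12·12, 143·12+12·143) = (40897,3432)
n=3: (40897,3432)∘(143,12) = (143·40897+142·12·3432, 143·3432+12·40897) = (11696399,981540)
n=4: (11696399,981540)∘(143,12) = (143·11696399+142·12·981540, 143·981540+12·11696399) = (3345129217,280717008)

143 12
40897 3432
11696399 981540
3345129217 280717008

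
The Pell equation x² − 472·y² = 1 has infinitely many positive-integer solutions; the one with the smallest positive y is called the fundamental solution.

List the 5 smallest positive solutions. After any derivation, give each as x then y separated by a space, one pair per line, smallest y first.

306917 14127
188396089777 8671632918
115643925371868101 5322943120573485
70986173286526887819457 3267403467465432958572
43573726693046301732396700037 2005643340042853631571511563

√472 = [21; 1,2,1,1,1,…,2,1,42, …], period ℓ=14 (even) → k=13
k=0  a_k=21  p_k/q_k = 21/1
k=1  a_k=1  p_k/q_k = 22/1
k=2  a_k=2  p_k/q_k = 65/3
…
k=4  a_k=1  p_k/q_k = 152/7
…
k=7  a_k=5  p_k/q_k = 5779/266
k=8  a_k=4  p_k/q_k = 24224/1115
k=9  a_k=1  p_k/q_k = 30003/1381
k=10  a_k=1  p_k/q_k = 54227/2496
k=11  a_k=1  p_k/q_k = 84230/3877
k=12  a_k=2  p_k/q_k = 222687/10250
k=13  a_k=1  p_k/q_k = 306917/14127
fundamental: x₁=306917, y₁=14127  (since 94198044889 − 472·199572129 = 1)
(306917+14127√472)^2 = 188396089777 + 8671632918√472
(306917+14127√472)^3 = 115643925371868101 + 5322943120573485√472
(306917+14127√472)^4 = 70986173286526887819457 + 3267403467465432958572√472
(306917+14127√472)^5 = 43573726693046301732396700037 + 2005643340042853631571511563√472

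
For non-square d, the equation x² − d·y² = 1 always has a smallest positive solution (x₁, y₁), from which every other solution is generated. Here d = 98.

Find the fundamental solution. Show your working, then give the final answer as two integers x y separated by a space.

[9; 1,8,1,18] for √98; ℓ=4 ⇒ convergent index 3
step 0: (9, 1)  from 9·(1,0) + (0,1)
…
step 2: (89, 9)  from 8·(10,1) + (9,1)
step 3: (99, 10)  from 1·(89,9) + (10,1)
→ (99, 10).  Check: 99²=9801, 98·10²=9800, difference 1.

99 10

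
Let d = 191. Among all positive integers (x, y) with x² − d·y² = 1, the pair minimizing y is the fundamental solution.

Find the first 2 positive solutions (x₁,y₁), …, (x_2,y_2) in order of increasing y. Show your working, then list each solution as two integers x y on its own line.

8994000 650783
161784071999999 11706284604000

[13; 1,4,1,1,3,…,4,1,26] for √191; ℓ=16 ⇒ convergent index 15
i=0: a=13 ⇒ p=13, q=1
…
i=2: a=4 ⇒ p=69, q=5
i=3: a=1 ⇒ p=83, q=6
i=4: a=1 ⇒ p=152, q=11
…
i=6: a=2 ⇒ p=1230, q=89
…
i=9: a=2 ⇒ p=83433, q=6037
i=10: a=2 ⇒ p=207083, q=14984
…
i=12: a=1 ⇒ p=911765, q=65973
…
i=14: a=4 ⇒ p=7377553, q=533821
i=15: a=1 ⇒ p=8994000, q=650783
→ (8994000, 650783).  Check: 8994000²=80892036000000, 191·650783²=80892035999999, difference 1.
(8994000+650783√191)^2 = 161784071999999 + 11706284604000√191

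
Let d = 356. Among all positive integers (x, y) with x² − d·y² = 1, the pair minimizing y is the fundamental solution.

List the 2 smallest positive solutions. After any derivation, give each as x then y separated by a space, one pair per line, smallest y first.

[18; 1,6,1,1,2,…,6,1,36] for √356; ℓ=14 ⇒ convergent index 13
step 0: (18, 1)  from 18·(1,0) + (0,1)
…
step 4: (283, 15)  from 1·(151,8) + (132,7)
…
step 6: (1000, 53)  from 1·(717,38) + (283,15)
…
step 9: (28151, 1492)  from 2·(9717,515) + (8717,462)
…
step 12: (433982, 23001)  from 6·(66019,3499) + (37868,2007)
step 13: (500001, 26500)  from 1·(433982,23001) + (66019,3499)
→ (500001, 26500).  Check: 500001²=250001000001, 356·26500²=250001000000, difference 1.
n=2: (500001,26500)∘(500001,26500) = (500001·500001+356·26500·26500, 500001·26500+26500·500001) = (500002000001,26500053000)

500001 26500
500002000001 26500053000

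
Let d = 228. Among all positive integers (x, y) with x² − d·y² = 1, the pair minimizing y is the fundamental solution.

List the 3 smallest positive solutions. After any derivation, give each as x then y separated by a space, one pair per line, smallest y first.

151 10
45601 3020
13771351 912030

√228 → a₀=15, period (10,30); ℓ=2 even so k=1
i=0: a=15 ⇒ p=15, q=1
i=1: a=10 ⇒ p=151, q=10
→ (151, 10).  Check: 151²=22801, 228·10²=22800, difference 1.
k=2:  x_2 = 151·151+228·10·10 = 45601,  y_2 = 151·10+10·151 = 3020
k=3:  x_3 = 151·45601+228·10·3020 = 13771351,  y_3 = 151·3020+10·45601 = 912030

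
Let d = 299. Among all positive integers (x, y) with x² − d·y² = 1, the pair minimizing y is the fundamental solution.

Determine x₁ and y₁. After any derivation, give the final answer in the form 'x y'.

415 24

√299 → a₀=17, period (3,2,3,34); ℓ=4 even so k=3
a_0=17:  p_0=17·1+0=17,  q_0=17·0+1=1
…
a_2=2:  p_2=2·52+17=121,  q_2=2·3+1=7
a_3=3:  p_3=3·121+52=415,  q_3=3·7+3=24
(x₁, y₁) = (415, 24);  415² − 299·24² = 1 ✓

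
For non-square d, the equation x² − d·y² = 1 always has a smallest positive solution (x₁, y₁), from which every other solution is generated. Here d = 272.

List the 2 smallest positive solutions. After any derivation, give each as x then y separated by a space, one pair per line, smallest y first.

33 2
2177 132

[16; 2,32] for √272; ℓ=2 ⇒ convergent index 1
a_0=16:  p_0=16·1+0=16,  q_0=16·0+1=1
a_1=2:  p_1=2·16+1=33,  q_1=2·1+0=2
(x₁, y₁) = (33, 2);  33² − 272·2² = 1 ✓
(x_2, y_2) = (33·33 + 272·2·2, 33·2 + 2·33) = (2177, 132)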